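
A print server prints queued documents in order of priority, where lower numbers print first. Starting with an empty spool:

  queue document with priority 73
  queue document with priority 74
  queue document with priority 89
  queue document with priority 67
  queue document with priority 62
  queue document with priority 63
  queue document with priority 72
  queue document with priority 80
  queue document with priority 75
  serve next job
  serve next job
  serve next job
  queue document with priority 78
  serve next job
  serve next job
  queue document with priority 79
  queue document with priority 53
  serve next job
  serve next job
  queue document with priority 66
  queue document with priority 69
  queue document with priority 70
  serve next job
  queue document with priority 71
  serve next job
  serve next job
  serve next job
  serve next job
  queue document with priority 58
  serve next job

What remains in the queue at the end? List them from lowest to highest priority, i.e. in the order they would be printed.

[78, 79, 80, 89]

insert 73 → {73}
insert 74 → {73, 74}
insert 89 → {73, 74, 89}
insert 67 → {67, 73, 74, 89}
insert 62 → {62, 67, 73, 74, 89}
insert 63 → {62, 63, 67, 73, 74, 89}
insert 72 → {62, 63, 67, 72, 73, 74, 89}
insert 80 → {62, 63, 67, 72, 73, 74, 80, 89}
insert 75 → {62, 63, 67, 72, 73, 74, 75, 80, 89}
serve next job → 62; now {63, 67, 72, 73, 74, 75, 80, 89}
serve next job → 63; now {67, 72, 73, 74, 75, 80, 89}
serve next job → 67; now {72, 73, 74, 75, 80, 89}
insert 78 → {72, 73, 74, 75, 78, 80, 89}
serve next job → 72; now {73, 74, 75, 78, 80, 89}
serve next job → 73; now {74, 75, 78, 80, 89}
insert 79 → {74, 75, 78, 79, 80, 89}
insert 53 → {53, 74, 75, 78, 79, 80, 89}
serve next job → 53; now {74, 75, 78, 79, 80, 89}
serve next job → 74; now {75, 78, 79, 80, 89}
insert 66 → {66, 75, 78, 79, 80, 89}
insert 69 → {66, 69, 75, 78, 79, 80, 89}
insert 70 → {66, 69, 70, 75, 78, 79, 80, 89}
serve next job → 66; now {69, 70, 75, 78, 79, 80, 89}
insert 71 → {69, 70, 71, 75, 78, 79, 80, 89}
serve next job → 69; now {70, 71, 75, 78, 79, 80, 89}
serve next job → 70; now {71, 75, 78, 79, 80, 89}
serve next job → 71; now {75, 78, 79, 80, 89}
serve next job → 75; now {78, 79, 80, 89}
insert 58 → {58, 78, 79, 80, 89}
serve next job → 58; now {78, 79, 80, 89}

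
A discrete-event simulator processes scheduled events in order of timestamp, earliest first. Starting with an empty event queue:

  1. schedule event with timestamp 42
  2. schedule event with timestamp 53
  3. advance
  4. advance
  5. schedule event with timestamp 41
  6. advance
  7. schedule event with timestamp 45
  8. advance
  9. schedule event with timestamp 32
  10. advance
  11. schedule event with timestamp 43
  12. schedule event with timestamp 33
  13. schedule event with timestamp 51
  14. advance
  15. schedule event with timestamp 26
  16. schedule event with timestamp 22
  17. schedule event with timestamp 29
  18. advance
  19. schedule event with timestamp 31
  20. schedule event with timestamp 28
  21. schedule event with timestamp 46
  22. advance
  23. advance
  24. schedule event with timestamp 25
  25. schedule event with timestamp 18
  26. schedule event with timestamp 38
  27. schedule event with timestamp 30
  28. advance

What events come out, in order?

insert 42 → {42}
insert 53 → {42, 53}
advance → 42; now {53}
advance → 53; now {}
insert 41 → {41}
advance → 41; now {}
insert 45 → {45}
advance → 45; now {}
insert 32 → {32}
advance → 32; now {}
insert 43 → {43}
insert 33 → {33, 43}
insert 51 → {33, 43, 51}
advance → 33; now {43, 51}
insert 26 → {26, 43, 51}
insert 22 → {22, 26, 43, 51}
insert 29 → {22, 26, 29, 43, 51}
advance → 22; now {26, 29, 43, 51}
insert 31 → {26, 29, 31, 43, 51}
insert 28 → {26, 28, 29, 31, 43, 51}
insert 46 → {26, 28, 29, 31, 43, 46, 51}
advance → 26; now {28, 29, 31, 43, 46, 51}
advance → 28; now {29, 31, 43, 46, 51}
insert 25 → {25, 29, 31, 43, 46, 51}
insert 18 → {18, 25, 29, 31, 43, 46, 51}
insert 38 → {18, 25, 29, 31, 38, 43, 46, 51}
insert 30 → {18, 25, 29, 30, 31, 38, 43, 46, 51}
advance → 18; now {25, 29, 30, 31, 38, 43, 46, 51}

[42, 53, 41, 45, 32, 33, 22, 26, 28, 18]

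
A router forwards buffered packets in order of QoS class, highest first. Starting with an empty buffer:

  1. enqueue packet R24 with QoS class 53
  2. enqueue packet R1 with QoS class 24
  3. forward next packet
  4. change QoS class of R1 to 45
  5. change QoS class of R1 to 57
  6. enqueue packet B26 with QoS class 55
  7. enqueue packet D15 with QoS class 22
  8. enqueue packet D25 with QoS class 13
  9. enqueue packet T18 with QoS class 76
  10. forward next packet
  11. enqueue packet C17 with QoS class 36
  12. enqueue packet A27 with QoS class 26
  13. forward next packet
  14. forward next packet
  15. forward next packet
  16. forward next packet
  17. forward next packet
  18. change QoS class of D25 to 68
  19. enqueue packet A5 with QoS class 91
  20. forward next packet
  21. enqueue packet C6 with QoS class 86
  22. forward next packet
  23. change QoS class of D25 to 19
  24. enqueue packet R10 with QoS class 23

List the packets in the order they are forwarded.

R24 → T18 → R1 → B26 → C17 → A27 → D15 → A5 → C6

add R24 (QoS class 53) → {R24:53}
add R1 (QoS class 24) → {R24:53, R1:24}
forward next packet → R24; now {R1:24}
update R1 to QoS class 45 → {R1:45}
update R1 to QoS class 57 → {R1:57}
add B26 (QoS class 55) → {R1:57, B26:55}
add D15 (QoS class 22) → {R1:57, B26:55, D15:22}
add D25 (QoS class 13) → {R1:57, B26:55, D15:22, D25:13}
add T18 (QoS class 76) → {T18:76, R1:57, B26:55, D15:22, D25:13}
forward next packet → T18; now {R1:57, B26:55, D15:22, D25:13}
add C17 (QoS class 36) → {R1:57, B26:55, C17:36, D15:22, D25:13}
add A27 (QoS class 26) → {R1:57, B26:55, C17:36, A27:26, D15:22, D25:13}
forward next packet → R1; now {B26:55, C17:36, A27:26, D15:22, D25:13}
forward next packet → B26; now {C17:36, A27:26, D15:22, D25:13}
forward next packet → C17; now {A27:26, D15:22, D25:13}
forward next packet → A27; now {D15:22, D25:13}
forward next packet → D15; now {D25:13}
update D25 to QoS class 68 → {D25:68}
add A5 (QoS class 91) → {A5:91, D25:68}
forward next packet → A5; now {D25:68}
add C6 (QoS class 86) → {C6:86, D25:68}
forward next packet → C6; now {D25:68}
update D25 to QoS class 19 → {D25:19}
add R10 (QoS class 23) → {R10:23, D25:19}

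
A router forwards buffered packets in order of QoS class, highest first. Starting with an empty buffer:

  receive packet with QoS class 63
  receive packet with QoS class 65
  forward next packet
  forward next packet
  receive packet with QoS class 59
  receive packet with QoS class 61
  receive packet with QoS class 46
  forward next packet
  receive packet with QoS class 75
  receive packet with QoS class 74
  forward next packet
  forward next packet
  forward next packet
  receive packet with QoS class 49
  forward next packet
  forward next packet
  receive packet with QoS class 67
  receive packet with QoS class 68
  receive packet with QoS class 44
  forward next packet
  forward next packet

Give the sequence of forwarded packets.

65 → 63 → 61 → 75 → 74 → 59 → 49 → 46 → 68 → 67

insert 63 → {63}
insert 65 → {65, 63}
forward next packet → 65; now {63}
forward next packet → 63; now {}
insert 59 → {59}
insert 61 → {61, 59}
insert 46 → {61, 59, 46}
forward next packet → 61; now {59, 46}
insert 75 → {75, 59, 46}
insert 74 → {75, 74, 59, 46}
forward next packet → 75; now {74, 59, 46}
forward next packet → 74; now {59, 46}
forward next packet → 59; now {46}
insert 49 → {49, 46}
forward next packet → 49; now {46}
forward next packet → 46; now {}
insert 67 → {67}
insert 68 → {68, 67}
insert 44 → {68, 67, 44}
forward next packet → 68; now {67, 44}
forward next packet → 67; now {44}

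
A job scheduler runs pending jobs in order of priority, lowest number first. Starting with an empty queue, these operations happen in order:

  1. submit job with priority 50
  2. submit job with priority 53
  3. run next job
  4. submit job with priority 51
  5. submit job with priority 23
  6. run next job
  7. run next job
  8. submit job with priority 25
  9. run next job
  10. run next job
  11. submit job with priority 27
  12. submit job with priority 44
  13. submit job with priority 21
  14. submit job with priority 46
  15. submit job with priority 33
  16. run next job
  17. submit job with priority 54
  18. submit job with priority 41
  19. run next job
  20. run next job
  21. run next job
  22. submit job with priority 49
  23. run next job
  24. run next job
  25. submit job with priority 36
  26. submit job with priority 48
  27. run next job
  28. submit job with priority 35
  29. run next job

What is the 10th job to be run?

44

insert 50 → {50}
insert 53 → {50, 53}
run next job → 50; now {53}
insert 51 → {51, 53}
insert 23 → {23, 51, 53}
run next job → 23; now {51, 53}
run next job → 51; now {53}
insert 25 → {25, 53}
run next job → 25; now {53}
run next job → 53; now {}
insert 27 → {27}
insert 44 → {27, 44}
insert 21 → {21, 27, 44}
insert 46 → {21, 27, 44, 46}
insert 33 → {21, 27, 33, 44, 46}
run next job → 21; now {27, 33, 44, 46}
insert 54 → {27, 33, 44, 46, 54}
insert 41 → {27, 33, 41, 44, 46, 54}
run next job → 27; now {33, 41, 44, 46, 54}
run next job → 33; now {41, 44, 46, 54}
run next job → 41; now {44, 46, 54}
insert 49 → {44, 46, 49, 54}
run next job → 44; now {46, 49, 54}
run next job → 46; now {49, 54}
insert 36 → {36, 49, 54}
insert 48 → {36, 48, 49, 54}
run next job → 36; now {48, 49, 54}
insert 35 → {35, 48, 49, 54}
run next job → 35; now {48, 49, 54}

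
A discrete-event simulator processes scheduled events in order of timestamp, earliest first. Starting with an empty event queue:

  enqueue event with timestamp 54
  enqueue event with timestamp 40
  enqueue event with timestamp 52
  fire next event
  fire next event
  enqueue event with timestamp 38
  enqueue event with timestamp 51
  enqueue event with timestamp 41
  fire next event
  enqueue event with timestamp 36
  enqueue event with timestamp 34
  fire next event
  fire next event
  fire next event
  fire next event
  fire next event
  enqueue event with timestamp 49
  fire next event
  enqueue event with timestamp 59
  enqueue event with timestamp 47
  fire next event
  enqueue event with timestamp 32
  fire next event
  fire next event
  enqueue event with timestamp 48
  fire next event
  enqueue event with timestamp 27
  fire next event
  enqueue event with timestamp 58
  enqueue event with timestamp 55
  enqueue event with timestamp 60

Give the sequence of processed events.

40, 52, 38, 34, 36, 41, 51, 54, 49, 47, 32, 59, 48, 27

insert 54 → {54}
insert 40 → {40, 54}
insert 52 → {40, 52, 54}
fire next event → 40; now {52, 54}
fire next event → 52; now {54}
insert 38 → {38, 54}
insert 51 → {38, 51, 54}
insert 41 → {38, 41, 51, 54}
fire next event → 38; now {41, 51, 54}
insert 36 → {36, 41, 51, 54}
insert 34 → {34, 36, 41, 51, 54}
fire next event → 34; now {36, 41, 51, 54}
fire next event → 36; now {41, 51, 54}
fire next event → 41; now {51, 54}
fire next event → 51; now {54}
fire next event → 54; now {}
insert 49 → {49}
fire next event → 49; now {}
insert 59 → {59}
insert 47 → {47, 59}
fire next event → 47; now {59}
insert 32 → {32, 59}
fire next event → 32; now {59}
fire next event → 59; now {}
insert 48 → {48}
fire next event → 48; now {}
insert 27 → {27}
fire next event → 27; now {}
insert 58 → {58}
insert 55 → {55, 58}
insert 60 → {55, 58, 60}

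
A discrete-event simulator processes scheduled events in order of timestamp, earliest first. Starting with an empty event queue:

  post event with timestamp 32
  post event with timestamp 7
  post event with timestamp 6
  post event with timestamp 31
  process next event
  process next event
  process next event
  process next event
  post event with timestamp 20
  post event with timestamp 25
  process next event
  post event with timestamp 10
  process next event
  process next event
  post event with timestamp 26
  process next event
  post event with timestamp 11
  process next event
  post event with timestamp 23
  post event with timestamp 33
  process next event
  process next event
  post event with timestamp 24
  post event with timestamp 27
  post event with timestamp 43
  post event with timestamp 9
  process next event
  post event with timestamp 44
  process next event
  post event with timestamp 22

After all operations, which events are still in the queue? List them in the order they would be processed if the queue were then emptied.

insert 32 → {32}
insert 7 → {7, 32}
insert 6 → {6, 7, 32}
insert 31 → {6, 7, 31, 32}
process next event → 6; now {7, 31, 32}
process next event → 7; now {31, 32}
process next event → 31; now {32}
process next event → 32; now {}
insert 20 → {20}
insert 25 → {20, 25}
process next event → 20; now {25}
insert 10 → {10, 25}
process next event → 10; now {25}
process next event → 25; now {}
insert 26 → {26}
process next event → 26; now {}
insert 11 → {11}
process next event → 11; now {}
insert 23 → {23}
insert 33 → {23, 33}
process next event → 23; now {33}
process next event → 33; now {}
insert 24 → {24}
insert 27 → {24, 27}
insert 43 → {24, 27, 43}
insert 9 → {9, 24, 27, 43}
process next event → 9; now {24, 27, 43}
insert 44 → {24, 27, 43, 44}
process next event → 24; now {27, 43, 44}
insert 22 → {22, 27, 43, 44}

[22, 27, 43, 44]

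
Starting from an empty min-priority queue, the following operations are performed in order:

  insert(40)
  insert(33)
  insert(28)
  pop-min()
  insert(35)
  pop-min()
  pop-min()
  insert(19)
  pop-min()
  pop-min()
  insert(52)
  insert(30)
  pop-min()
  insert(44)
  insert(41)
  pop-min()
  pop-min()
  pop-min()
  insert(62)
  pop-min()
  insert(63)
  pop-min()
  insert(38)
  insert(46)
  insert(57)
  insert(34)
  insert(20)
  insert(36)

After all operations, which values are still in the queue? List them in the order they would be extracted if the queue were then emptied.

[20, 34, 36, 38, 46, 57]

insert 40 → {40}
insert 33 → {33, 40}
insert 28 → {28, 33, 40}
pop-min → 28; now {33, 40}
insert 35 → {33, 35, 40}
pop-min → 33; now {35, 40}
pop-min → 35; now {40}
insert 19 → {19, 40}
pop-min → 19; now {40}
pop-min → 40; now {}
insert 52 → {52}
insert 30 → {30, 52}
pop-min → 30; now {52}
insert 44 → {44, 52}
insert 41 → {41, 44, 52}
pop-min → 41; now {44, 52}
pop-min → 44; now {52}
pop-min → 52; now {}
insert 62 → {62}
pop-min → 62; now {}
insert 63 → {63}
pop-min → 63; now {}
insert 38 → {38}
insert 46 → {38, 46}
insert 57 → {38, 46, 57}
insert 34 → {34, 38, 46, 57}
insert 20 → {20, 34, 38, 46, 57}
insert 36 → {20, 34, 36, 38, 46, 57}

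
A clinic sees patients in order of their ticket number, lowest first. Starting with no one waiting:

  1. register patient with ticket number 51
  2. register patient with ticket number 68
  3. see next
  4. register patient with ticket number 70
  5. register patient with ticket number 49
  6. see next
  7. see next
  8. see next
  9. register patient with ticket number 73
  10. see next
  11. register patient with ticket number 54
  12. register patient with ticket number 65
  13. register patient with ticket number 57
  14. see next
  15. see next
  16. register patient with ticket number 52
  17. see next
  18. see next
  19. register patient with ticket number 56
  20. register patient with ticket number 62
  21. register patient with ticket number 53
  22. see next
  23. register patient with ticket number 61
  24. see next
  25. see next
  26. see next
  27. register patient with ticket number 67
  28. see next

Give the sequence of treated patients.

51, 49, 68, 70, 73, 54, 57, 52, 65, 53, 56, 61, 62, 67

insert 51 → {51}
insert 68 → {51, 68}
see next → 51; now {68}
insert 70 → {68, 70}
insert 49 → {49, 68, 70}
see next → 49; now {68, 70}
see next → 68; now {70}
see next → 70; now {}
insert 73 → {73}
see next → 73; now {}
insert 54 → {54}
insert 65 → {54, 65}
insert 57 → {54, 57, 65}
see next → 54; now {57, 65}
see next → 57; now {65}
insert 52 → {52, 65}
see next → 52; now {65}
see next → 65; now {}
insert 56 → {56}
insert 62 → {56, 62}
insert 53 → {53, 56, 62}
see next → 53; now {56, 62}
insert 61 → {56, 61, 62}
see next → 56; now {61, 62}
see next → 61; now {62}
see next → 62; now {}
insert 67 → {67}
see next → 67; now {}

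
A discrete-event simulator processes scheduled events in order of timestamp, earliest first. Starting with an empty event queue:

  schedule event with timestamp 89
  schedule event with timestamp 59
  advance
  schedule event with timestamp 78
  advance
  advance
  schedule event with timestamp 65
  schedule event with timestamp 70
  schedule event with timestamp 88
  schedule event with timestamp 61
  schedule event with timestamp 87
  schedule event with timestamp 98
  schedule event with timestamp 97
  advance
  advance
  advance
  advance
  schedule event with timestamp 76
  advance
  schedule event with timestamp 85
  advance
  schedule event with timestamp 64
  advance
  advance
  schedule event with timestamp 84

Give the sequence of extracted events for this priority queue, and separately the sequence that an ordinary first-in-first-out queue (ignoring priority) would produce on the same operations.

priority queue: 59 → 78 → 89 → 61 → 65 → 70 → 87 → 76 → 85 → 64 → 88; FIFO queue: 89 → 59 → 78 → 65 → 70 → 88 → 61 → 87 → 98 → 97 → 76

insert 89 → {89}
insert 59 → {59, 89}
advance → 59; now {89}
insert 78 → {78, 89}
advance → 78; now {89}
advance → 89; now {}
insert 65 → {65}
insert 70 → {65, 70}
insert 88 → {65, 70, 88}
insert 61 → {61, 65, 70, 88}
insert 87 → {61, 65, 70, 87, 88}
insert 98 → {61, 65, 70, 87, 88, 98}
insert 97 → {61, 65, 70, 87, 88, 97, 98}
advance → 61; now {65, 70, 87, 88, 97, 98}
advance → 65; now {70, 87, 88, 97, 98}
advance → 70; now {87, 88, 97, 98}
advance → 87; now {88, 97, 98}
insert 76 → {76, 88, 97, 98}
advance → 76; now {88, 97, 98}
insert 85 → {85, 88, 97, 98}
advance → 85; now {88, 97, 98}
insert 64 → {64, 88, 97, 98}
advance → 64; now {88, 97, 98}
advance → 88; now {97, 98}
insert 84 → {84, 97, 98}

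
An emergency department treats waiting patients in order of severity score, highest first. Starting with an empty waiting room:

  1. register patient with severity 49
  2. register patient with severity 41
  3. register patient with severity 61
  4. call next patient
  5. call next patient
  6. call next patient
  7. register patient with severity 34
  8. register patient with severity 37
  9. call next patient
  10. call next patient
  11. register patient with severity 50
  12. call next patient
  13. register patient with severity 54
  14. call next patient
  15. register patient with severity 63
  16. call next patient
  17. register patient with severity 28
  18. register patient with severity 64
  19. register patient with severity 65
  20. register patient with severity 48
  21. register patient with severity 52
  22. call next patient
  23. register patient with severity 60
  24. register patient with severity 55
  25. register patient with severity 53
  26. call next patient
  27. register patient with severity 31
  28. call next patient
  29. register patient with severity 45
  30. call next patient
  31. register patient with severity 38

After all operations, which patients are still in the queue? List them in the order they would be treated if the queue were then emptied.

insert 49 → {49}
insert 41 → {49, 41}
insert 61 → {61, 49, 41}
call next patient → 61; now {49, 41}
call next patient → 49; now {41}
call next patient → 41; now {}
insert 34 → {34}
insert 37 → {37, 34}
call next patient → 37; now {34}
call next patient → 34; now {}
insert 50 → {50}
call next patient → 50; now {}
insert 54 → {54}
call next patient → 54; now {}
insert 63 → {63}
call next patient → 63; now {}
insert 28 → {28}
insert 64 → {64, 28}
insert 65 → {65, 64, 28}
insert 48 → {65, 64, 48, 28}
insert 52 → {65, 64, 52, 48, 28}
call next patient → 65; now {64, 52, 48, 28}
insert 60 → {64, 60, 52, 48, 28}
insert 55 → {64, 60, 55, 52, 48, 28}
insert 53 → {64, 60, 55, 53, 52, 48, 28}
call next patient → 64; now {60, 55, 53, 52, 48, 28}
insert 31 → {60, 55, 53, 52, 48, 31, 28}
call next patient → 60; now {55, 53, 52, 48, 31, 28}
insert 45 → {55, 53, 52, 48, 45, 31, 28}
call next patient → 55; now {53, 52, 48, 45, 31, 28}
insert 38 → {53, 52, 48, 45, 38, 31, 28}

[53, 52, 48, 45, 38, 31, 28]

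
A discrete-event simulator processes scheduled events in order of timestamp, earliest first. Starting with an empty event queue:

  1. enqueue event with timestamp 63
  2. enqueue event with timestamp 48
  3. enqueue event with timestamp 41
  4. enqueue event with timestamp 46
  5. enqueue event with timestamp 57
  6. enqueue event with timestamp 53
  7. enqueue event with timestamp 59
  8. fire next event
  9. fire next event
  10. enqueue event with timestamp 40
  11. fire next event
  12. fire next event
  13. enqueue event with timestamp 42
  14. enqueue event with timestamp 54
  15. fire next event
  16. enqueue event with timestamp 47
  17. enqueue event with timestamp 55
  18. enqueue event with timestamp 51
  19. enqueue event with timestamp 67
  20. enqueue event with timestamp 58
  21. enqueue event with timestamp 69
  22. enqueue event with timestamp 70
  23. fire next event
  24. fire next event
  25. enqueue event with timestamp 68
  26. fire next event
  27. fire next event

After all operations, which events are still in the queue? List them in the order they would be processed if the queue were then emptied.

insert 63 → {63}
insert 48 → {48, 63}
insert 41 → {41, 48, 63}
insert 46 → {41, 46, 48, 63}
insert 57 → {41, 46, 48, 57, 63}
insert 53 → {41, 46, 48, 53, 57, 63}
insert 59 → {41, 46, 48, 53, 57, 59, 63}
fire next event → 41; now {46, 48, 53, 57, 59, 63}
fire next event → 46; now {48, 53, 57, 59, 63}
insert 40 → {40, 48, 53, 57, 59, 63}
fire next event → 40; now {48, 53, 57, 59, 63}
fire next event → 48; now {53, 57, 59, 63}
insert 42 → {42, 53, 57, 59, 63}
insert 54 → {42, 53, 54, 57, 59, 63}
fire next event → 42; now {53, 54, 57, 59, 63}
insert 47 → {47, 53, 54, 57, 59, 63}
insert 55 → {47, 53, 54, 55, 57, 59, 63}
insert 51 → {47, 51, 53, 54, 55, 57, 59, 63}
insert 67 → {47, 51, 53, 54, 55, 57, 59, 63, 67}
insert 58 → {47, 51, 53, 54, 55, 57, 58, 59, 63, 67}
insert 69 → {47, 51, 53, 54, 55, 57, 58, 59, 63, 67, 69}
insert 70 → {47, 51, 53, 54, 55, 57, 58, 59, 63, 67, 69, 70}
fire next event → 47; now {51, 53, 54, 55, 57, 58, 59, 63, 67, 69, 70}
fire next event → 51; now {53, 54, 55, 57, 58, 59, 63, 67, 69, 70}
insert 68 → {53, 54, 55, 57, 58, 59, 63, 67, 68, 69, 70}
fire next event → 53; now {54, 55, 57, 58, 59, 63, 67, 68, 69, 70}
fire next event → 54; now {55, 57, 58, 59, 63, 67, 68, 69, 70}

55, 57, 58, 59, 63, 67, 68, 69, 70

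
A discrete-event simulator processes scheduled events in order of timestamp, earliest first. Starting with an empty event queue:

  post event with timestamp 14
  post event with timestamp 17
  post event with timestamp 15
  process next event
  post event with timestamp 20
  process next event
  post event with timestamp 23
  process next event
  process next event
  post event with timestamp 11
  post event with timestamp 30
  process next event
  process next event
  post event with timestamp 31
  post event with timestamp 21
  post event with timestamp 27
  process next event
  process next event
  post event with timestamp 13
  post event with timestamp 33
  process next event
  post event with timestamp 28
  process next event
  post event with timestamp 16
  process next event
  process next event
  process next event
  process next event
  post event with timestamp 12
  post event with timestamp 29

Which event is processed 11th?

16

insert 14 → {14}
insert 17 → {14, 17}
insert 15 → {14, 15, 17}
process next event → 14; now {15, 17}
insert 20 → {15, 17, 20}
process next event → 15; now {17, 20}
insert 23 → {17, 20, 23}
process next event → 17; now {20, 23}
process next event → 20; now {23}
insert 11 → {11, 23}
insert 30 → {11, 23, 30}
process next event → 11; now {23, 30}
process next event → 23; now {30}
insert 31 → {30, 31}
insert 21 → {21, 30, 31}
insert 27 → {21, 27, 30, 31}
process next event → 21; now {27, 30, 31}
process next event → 27; now {30, 31}
insert 13 → {13, 30, 31}
insert 33 → {13, 30, 31, 33}
process next event → 13; now {30, 31, 33}
insert 28 → {28, 30, 31, 33}
process next event → 28; now {30, 31, 33}
insert 16 → {16, 30, 31, 33}
process next event → 16; now {30, 31, 33}
process next event → 30; now {31, 33}
process next event → 31; now {33}
process next event → 33; now {}
insert 12 → {12}
insert 29 → {12, 29}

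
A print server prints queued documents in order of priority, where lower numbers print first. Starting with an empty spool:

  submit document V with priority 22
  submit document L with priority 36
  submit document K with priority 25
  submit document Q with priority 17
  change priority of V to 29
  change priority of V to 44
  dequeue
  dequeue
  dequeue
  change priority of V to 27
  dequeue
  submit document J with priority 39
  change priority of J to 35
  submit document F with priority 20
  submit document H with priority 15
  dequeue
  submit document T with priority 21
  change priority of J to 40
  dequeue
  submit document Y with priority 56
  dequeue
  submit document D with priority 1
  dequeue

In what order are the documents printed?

add V (priority 22) → {V:22}
add L (priority 36) → {V:22, L:36}
add K (priority 25) → {V:22, K:25, L:36}
add Q (priority 17) → {Q:17, V:22, K:25, L:36}
update V to priority 29 → {Q:17, K:25, V:29, L:36}
update V to priority 44 → {Q:17, K:25, L:36, V:44}
dequeue → Q; now {K:25, L:36, V:44}
dequeue → K; now {L:36, V:44}
dequeue → L; now {V:44}
update V to priority 27 → {V:27}
dequeue → V; now {}
add J (priority 39) → {J:39}
update J to priority 35 → {J:35}
add F (priority 20) → {F:20, J:35}
add H (priority 15) → {H:15, F:20, J:35}
dequeue → H; now {F:20, J:35}
add T (priority 21) → {F:20, T:21, J:35}
update J to priority 40 → {F:20, T:21, J:40}
dequeue → F; now {T:21, J:40}
add Y (priority 56) → {T:21, J:40, Y:56}
dequeue → T; now {J:40, Y:56}
add D (priority 1) → {D:1, J:40, Y:56}
dequeue → D; now {J:40, Y:56}

Q, K, L, V, H, F, T, D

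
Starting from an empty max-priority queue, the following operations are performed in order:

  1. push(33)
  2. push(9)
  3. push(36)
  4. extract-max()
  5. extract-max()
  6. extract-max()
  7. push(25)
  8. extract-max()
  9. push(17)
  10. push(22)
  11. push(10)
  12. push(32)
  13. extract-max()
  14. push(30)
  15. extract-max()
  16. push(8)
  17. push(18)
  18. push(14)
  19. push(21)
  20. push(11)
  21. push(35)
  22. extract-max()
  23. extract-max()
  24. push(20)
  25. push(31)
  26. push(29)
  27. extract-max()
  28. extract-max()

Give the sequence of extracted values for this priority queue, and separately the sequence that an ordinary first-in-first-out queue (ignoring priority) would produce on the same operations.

insert 33 → {33}
insert 9 → {33, 9}
insert 36 → {36, 33, 9}
extract-max → 36; now {33, 9}
extract-max → 33; now {9}
extract-max → 9; now {}
insert 25 → {25}
extract-max → 25; now {}
insert 17 → {17}
insert 22 → {22, 17}
insert 10 → {22, 17, 10}
insert 32 → {32, 22, 17, 10}
extract-max → 32; now {22, 17, 10}
insert 30 → {30, 22, 17, 10}
extract-max → 30; now {22, 17, 10}
insert 8 → {22, 17, 10, 8}
insert 18 → {22, 18, 17, 10, 8}
insert 14 → {22, 18, 17, 14, 10, 8}
insert 21 → {22, 21, 18, 17, 14, 10, 8}
insert 11 → {22, 21, 18, 17, 14, 11, 10, 8}
insert 35 → {35, 22, 21, 18, 17, 14, 11, 10, 8}
extract-max → 35; now {22, 21, 18, 17, 14, 11, 10, 8}
extract-max → 22; now {21, 18, 17, 14, 11, 10, 8}
insert 20 → {21, 20, 18, 17, 14, 11, 10, 8}
insert 31 → {31, 21, 20, 18, 17, 14, 11, 10, 8}
insert 29 → {31, 29, 21, 20, 18, 17, 14, 11, 10, 8}
extract-max → 31; now {29, 21, 20, 18, 17, 14, 11, 10, 8}
extract-max → 29; now {21, 20, 18, 17, 14, 11, 10, 8}

priority queue: 36 → 33 → 9 → 25 → 32 → 30 → 35 → 22 → 31 → 29; FIFO queue: 33 → 9 → 36 → 25 → 17 → 22 → 10 → 32 → 30 → 8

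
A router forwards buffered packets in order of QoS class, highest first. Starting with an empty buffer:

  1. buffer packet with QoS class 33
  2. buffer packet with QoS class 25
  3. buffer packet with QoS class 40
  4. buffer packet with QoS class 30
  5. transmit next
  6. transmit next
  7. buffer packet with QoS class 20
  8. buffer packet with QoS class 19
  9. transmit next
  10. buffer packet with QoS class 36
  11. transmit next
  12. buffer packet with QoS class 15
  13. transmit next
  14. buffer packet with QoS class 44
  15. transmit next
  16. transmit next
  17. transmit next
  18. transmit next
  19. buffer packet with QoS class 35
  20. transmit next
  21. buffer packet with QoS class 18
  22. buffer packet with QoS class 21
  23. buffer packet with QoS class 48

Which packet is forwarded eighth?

insert 33 → {33}
insert 25 → {33, 25}
insert 40 → {40, 33, 25}
insert 30 → {40, 33, 30, 25}
transmit next → 40; now {33, 30, 25}
transmit next → 33; now {30, 25}
insert 20 → {30, 25, 20}
insert 19 → {30, 25, 20, 19}
transmit next → 30; now {25, 20, 19}
insert 36 → {36, 25, 20, 19}
transmit next → 36; now {25, 20, 19}
insert 15 → {25, 20, 19, 15}
transmit next → 25; now {20, 19, 15}
insert 44 → {44, 20, 19, 15}
transmit next → 44; now {20, 19, 15}
transmit next → 20; now {19, 15}
transmit next → 19; now {15}
transmit next → 15; now {}
insert 35 → {35}
transmit next → 35; now {}
insert 18 → {18}
insert 21 → {21, 18}
insert 48 → {48, 21, 18}

19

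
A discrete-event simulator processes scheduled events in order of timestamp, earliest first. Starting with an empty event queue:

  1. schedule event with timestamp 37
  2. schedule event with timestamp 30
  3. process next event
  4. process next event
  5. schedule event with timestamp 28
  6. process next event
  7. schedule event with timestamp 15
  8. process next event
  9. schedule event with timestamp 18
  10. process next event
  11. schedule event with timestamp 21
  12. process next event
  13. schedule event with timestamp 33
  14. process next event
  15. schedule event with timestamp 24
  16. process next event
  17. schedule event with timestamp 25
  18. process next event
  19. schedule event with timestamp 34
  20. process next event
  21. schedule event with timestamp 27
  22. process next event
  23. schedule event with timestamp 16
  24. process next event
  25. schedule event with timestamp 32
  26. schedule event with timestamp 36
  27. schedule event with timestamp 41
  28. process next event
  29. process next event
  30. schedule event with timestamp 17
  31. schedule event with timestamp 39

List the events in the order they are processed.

insert 37 → {37}
insert 30 → {30, 37}
process next event → 30; now {37}
process next event → 37; now {}
insert 28 → {28}
process next event → 28; now {}
insert 15 → {15}
process next event → 15; now {}
insert 18 → {18}
process next event → 18; now {}
insert 21 → {21}
process next event → 21; now {}
insert 33 → {33}
process next event → 33; now {}
insert 24 → {24}
process next event → 24; now {}
insert 25 → {25}
process next event → 25; now {}
insert 34 → {34}
process next event → 34; now {}
insert 27 → {27}
process next event → 27; now {}
insert 16 → {16}
process next event → 16; now {}
insert 32 → {32}
insert 36 → {32, 36}
insert 41 → {32, 36, 41}
process next event → 32; now {36, 41}
process next event → 36; now {41}
insert 17 → {17, 41}
insert 39 → {17, 39, 41}

[30, 37, 28, 15, 18, 21, 33, 24, 25, 34, 27, 16, 32, 36]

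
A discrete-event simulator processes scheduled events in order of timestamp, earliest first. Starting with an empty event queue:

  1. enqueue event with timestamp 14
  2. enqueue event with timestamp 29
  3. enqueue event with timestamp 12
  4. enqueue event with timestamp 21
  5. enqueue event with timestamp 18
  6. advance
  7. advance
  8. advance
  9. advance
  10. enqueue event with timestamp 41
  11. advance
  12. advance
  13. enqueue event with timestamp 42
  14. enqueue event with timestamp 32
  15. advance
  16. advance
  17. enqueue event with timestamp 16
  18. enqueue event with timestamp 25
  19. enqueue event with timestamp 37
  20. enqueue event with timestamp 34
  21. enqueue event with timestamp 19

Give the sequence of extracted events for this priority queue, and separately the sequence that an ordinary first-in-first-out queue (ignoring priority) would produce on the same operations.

insert 14 → {14}
insert 29 → {14, 29}
insert 12 → {12, 14, 29}
insert 21 → {12, 14, 21, 29}
insert 18 → {12, 14, 18, 21, 29}
advance → 12; now {14, 18, 21, 29}
advance → 14; now {18, 21, 29}
advance → 18; now {21, 29}
advance → 21; now {29}
insert 41 → {29, 41}
advance → 29; now {41}
advance → 41; now {}
insert 42 → {42}
insert 32 → {32, 42}
advance → 32; now {42}
advance → 42; now {}
insert 16 → {16}
insert 25 → {16, 25}
insert 37 → {16, 25, 37}
insert 34 → {16, 25, 34, 37}
insert 19 → {16, 19, 25, 34, 37}

priority queue: [12, 14, 18, 21, 29, 41, 32, 42]; FIFO queue: 14 → 29 → 12 → 21 → 18 → 41 → 42 → 32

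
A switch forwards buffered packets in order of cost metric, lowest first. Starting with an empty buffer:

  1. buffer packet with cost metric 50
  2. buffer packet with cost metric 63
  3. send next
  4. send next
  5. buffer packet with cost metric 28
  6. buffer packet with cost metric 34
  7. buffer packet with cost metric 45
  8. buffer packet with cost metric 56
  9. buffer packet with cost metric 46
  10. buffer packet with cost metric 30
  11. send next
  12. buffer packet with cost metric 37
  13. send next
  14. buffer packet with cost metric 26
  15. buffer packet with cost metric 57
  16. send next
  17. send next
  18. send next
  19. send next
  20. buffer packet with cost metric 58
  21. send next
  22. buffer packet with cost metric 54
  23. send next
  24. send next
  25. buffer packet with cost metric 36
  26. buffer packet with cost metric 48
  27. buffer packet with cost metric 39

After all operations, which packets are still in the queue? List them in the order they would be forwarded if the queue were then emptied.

[36, 39, 48, 57, 58]

insert 50 → {50}
insert 63 → {50, 63}
send next → 50; now {63}
send next → 63; now {}
insert 28 → {28}
insert 34 → {28, 34}
insert 45 → {28, 34, 45}
insert 56 → {28, 34, 45, 56}
insert 46 → {28, 34, 45, 46, 56}
insert 30 → {28, 30, 34, 45, 46, 56}
send next → 28; now {30, 34, 45, 46, 56}
insert 37 → {30, 34, 37, 45, 46, 56}
send next → 30; now {34, 37, 45, 46, 56}
insert 26 → {26, 34, 37, 45, 46, 56}
insert 57 → {26, 34, 37, 45, 46, 56, 57}
send next → 26; now {34, 37, 45, 46, 56, 57}
send next → 34; now {37, 45, 46, 56, 57}
send next → 37; now {45, 46, 56, 57}
send next → 45; now {46, 56, 57}
insert 58 → {46, 56, 57, 58}
send next → 46; now {56, 57, 58}
insert 54 → {54, 56, 57, 58}
send next → 54; now {56, 57, 58}
send next → 56; now {57, 58}
insert 36 → {36, 57, 58}
insert 48 → {36, 48, 57, 58}
insert 39 → {36, 39, 48, 57, 58}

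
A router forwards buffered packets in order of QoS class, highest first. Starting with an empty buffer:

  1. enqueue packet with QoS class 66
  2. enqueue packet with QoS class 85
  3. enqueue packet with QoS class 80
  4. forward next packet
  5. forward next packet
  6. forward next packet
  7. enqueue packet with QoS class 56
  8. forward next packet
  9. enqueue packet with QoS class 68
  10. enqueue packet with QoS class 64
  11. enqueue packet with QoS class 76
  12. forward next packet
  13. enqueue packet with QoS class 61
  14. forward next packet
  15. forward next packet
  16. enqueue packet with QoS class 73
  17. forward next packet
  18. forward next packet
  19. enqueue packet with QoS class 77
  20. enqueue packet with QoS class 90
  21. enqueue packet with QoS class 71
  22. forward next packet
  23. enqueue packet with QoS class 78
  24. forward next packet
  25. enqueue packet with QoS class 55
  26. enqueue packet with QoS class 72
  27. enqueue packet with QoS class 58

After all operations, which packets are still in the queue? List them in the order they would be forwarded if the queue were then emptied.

77, 72, 71, 58, 55

insert 66 → {66}
insert 85 → {85, 66}
insert 80 → {85, 80, 66}
forward next packet → 85; now {80, 66}
forward next packet → 80; now {66}
forward next packet → 66; now {}
insert 56 → {56}
forward next packet → 56; now {}
insert 68 → {68}
insert 64 → {68, 64}
insert 76 → {76, 68, 64}
forward next packet → 76; now {68, 64}
insert 61 → {68, 64, 61}
forward next packet → 68; now {64, 61}
forward next packet → 64; now {61}
insert 73 → {73, 61}
forward next packet → 73; now {61}
forward next packet → 61; now {}
insert 77 → {77}
insert 90 → {90, 77}
insert 71 → {90, 77, 71}
forward next packet → 90; now {77, 71}
insert 78 → {78, 77, 71}
forward next packet → 78; now {77, 71}
insert 55 → {77, 71, 55}
insert 72 → {77, 72, 71, 55}
insert 58 → {77, 72, 71, 58, 55}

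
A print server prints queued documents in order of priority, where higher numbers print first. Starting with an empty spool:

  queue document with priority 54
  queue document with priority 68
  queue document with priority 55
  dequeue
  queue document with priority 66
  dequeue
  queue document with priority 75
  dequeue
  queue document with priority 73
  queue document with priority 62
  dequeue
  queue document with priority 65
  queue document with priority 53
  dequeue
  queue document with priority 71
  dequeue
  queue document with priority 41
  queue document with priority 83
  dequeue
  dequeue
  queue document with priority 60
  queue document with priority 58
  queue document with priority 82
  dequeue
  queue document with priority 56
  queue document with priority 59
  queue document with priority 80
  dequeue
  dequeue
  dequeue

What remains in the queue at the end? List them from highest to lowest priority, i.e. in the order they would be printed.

insert 54 → {54}
insert 68 → {68, 54}
insert 55 → {68, 55, 54}
dequeue → 68; now {55, 54}
insert 66 → {66, 55, 54}
dequeue → 66; now {55, 54}
insert 75 → {75, 55, 54}
dequeue → 75; now {55, 54}
insert 73 → {73, 55, 54}
insert 62 → {73, 62, 55, 54}
dequeue → 73; now {62, 55, 54}
insert 65 → {65, 62, 55, 54}
insert 53 → {65, 62, 55, 54, 53}
dequeue → 65; now {62, 55, 54, 53}
insert 71 → {71, 62, 55, 54, 53}
dequeue → 71; now {62, 55, 54, 53}
insert 41 → {62, 55, 54, 53, 41}
insert 83 → {83, 62, 55, 54, 53, 41}
dequeue → 83; now {62, 55, 54, 53, 41}
dequeue → 62; now {55, 54, 53, 41}
insert 60 → {60, 55, 54, 53, 41}
insert 58 → {60, 58, 55, 54, 53, 41}
insert 82 → {82, 60, 58, 55, 54, 53, 41}
dequeue → 82; now {60, 58, 55, 54, 53, 41}
insert 56 → {60, 58, 56, 55, 54, 53, 41}
insert 59 → {60, 59, 58, 56, 55, 54, 53, 41}
insert 80 → {80, 60, 59, 58, 56, 55, 54, 53, 41}
dequeue → 80; now {60, 59, 58, 56, 55, 54, 53, 41}
dequeue → 60; now {59, 58, 56, 55, 54, 53, 41}
dequeue → 59; now {58, 56, 55, 54, 53, 41}

58, 56, 55, 54, 53, 41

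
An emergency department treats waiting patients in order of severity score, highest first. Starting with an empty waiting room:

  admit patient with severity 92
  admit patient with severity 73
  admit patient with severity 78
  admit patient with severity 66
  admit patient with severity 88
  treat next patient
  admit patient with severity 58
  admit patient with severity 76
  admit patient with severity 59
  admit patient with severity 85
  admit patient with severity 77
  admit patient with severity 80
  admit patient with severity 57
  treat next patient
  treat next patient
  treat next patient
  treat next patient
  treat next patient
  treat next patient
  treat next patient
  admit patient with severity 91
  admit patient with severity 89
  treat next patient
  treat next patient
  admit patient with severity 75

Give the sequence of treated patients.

insert 92 → {92}
insert 73 → {92, 73}
insert 78 → {92, 78, 73}
insert 66 → {92, 78, 73, 66}
insert 88 → {92, 88, 78, 73, 66}
treat next patient → 92; now {88, 78, 73, 66}
insert 58 → {88, 78, 73, 66, 58}
insert 76 → {88, 78, 76, 73, 66, 58}
insert 59 → {88, 78, 76, 73, 66, 59, 58}
insert 85 → {88, 85, 78, 76, 73, 66, 59, 58}
insert 77 → {88, 85, 78, 77, 76, 73, 66, 59, 58}
insert 80 → {88, 85, 80, 78, 77, 76, 73, 66, 59, 58}
insert 57 → {88, 85, 80, 78, 77, 76, 73, 66, 59, 58, 57}
treat next patient → 88; now {85, 80, 78, 77, 76, 73, 66, 59, 58, 57}
treat next patient → 85; now {80, 78, 77, 76, 73, 66, 59, 58, 57}
treat next patient → 80; now {78, 77, 76, 73, 66, 59, 58, 57}
treat next patient → 78; now {77, 76, 73, 66, 59, 58, 57}
treat next patient → 77; now {76, 73, 66, 59, 58, 57}
treat next patient → 76; now {73, 66, 59, 58, 57}
treat next patient → 73; now {66, 59, 58, 57}
insert 91 → {91, 66, 59, 58, 57}
insert 89 → {91, 89, 66, 59, 58, 57}
treat next patient → 91; now {89, 66, 59, 58, 57}
treat next patient → 89; now {66, 59, 58, 57}
insert 75 → {75, 66, 59, 58, 57}

92, 88, 85, 80, 78, 77, 76, 73, 91, 89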